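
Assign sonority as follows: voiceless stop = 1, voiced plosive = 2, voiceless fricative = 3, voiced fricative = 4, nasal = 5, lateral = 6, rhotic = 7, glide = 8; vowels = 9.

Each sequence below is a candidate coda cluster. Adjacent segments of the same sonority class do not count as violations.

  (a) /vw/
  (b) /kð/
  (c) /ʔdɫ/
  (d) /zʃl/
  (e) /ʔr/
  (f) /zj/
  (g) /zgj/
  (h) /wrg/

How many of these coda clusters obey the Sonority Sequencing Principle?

(a) 4-8 → violates
(b) 1-4 → violates
(c) 1-2-6 → violates
(d) 4-3-6 → violates
(e) 1-7 → violates
(f) 4-8 → violates
(g) 4-2-8 → violates
(h) 8-7-2 → obeys

1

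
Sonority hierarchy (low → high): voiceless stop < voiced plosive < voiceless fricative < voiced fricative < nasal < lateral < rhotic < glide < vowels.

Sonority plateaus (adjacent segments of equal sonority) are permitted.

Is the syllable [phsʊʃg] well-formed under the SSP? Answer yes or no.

Onset: /p/ is a voiceless stop (sonority 1), /h/ is a voiceless fricative (sonority 3), /s/ is a voiceless fricative (sonority 3); then the nucleus /ʊ/ (sonority 9).
Onset profile 1-3-3-9 — rises to the nucleus.
Coda: /ʃ/ is a voiceless fricative (sonority 3), /g/ is a voiced plosive (sonority 2).
Coda profile 9-3-2 — falls from the nucleus.

yes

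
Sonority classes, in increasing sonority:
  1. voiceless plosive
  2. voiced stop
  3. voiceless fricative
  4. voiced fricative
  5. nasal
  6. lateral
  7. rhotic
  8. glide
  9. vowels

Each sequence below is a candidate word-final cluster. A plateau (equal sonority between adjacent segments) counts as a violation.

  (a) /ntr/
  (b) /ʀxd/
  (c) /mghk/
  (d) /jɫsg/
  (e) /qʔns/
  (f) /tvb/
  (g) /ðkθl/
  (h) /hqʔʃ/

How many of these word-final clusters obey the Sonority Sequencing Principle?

2

(a) /ntr/: profile 5-1-7 — violates.
(b) /ʀxd/: profile 7-3-2 — obeys.
(c) /mghk/: profile 5-2-3-1 — violates.
(d) /jɫsg/: profile 8-6-3-2 — obeys.
(e) /qʔns/: profile 1-1-5-3 — violates.
(f) /tvb/: profile 1-4-2 — violates.
(g) /ðkθl/: profile 4-1-3-6 — violates.
(h) /hqʔʃ/: profile 3-1-1-3 — violates.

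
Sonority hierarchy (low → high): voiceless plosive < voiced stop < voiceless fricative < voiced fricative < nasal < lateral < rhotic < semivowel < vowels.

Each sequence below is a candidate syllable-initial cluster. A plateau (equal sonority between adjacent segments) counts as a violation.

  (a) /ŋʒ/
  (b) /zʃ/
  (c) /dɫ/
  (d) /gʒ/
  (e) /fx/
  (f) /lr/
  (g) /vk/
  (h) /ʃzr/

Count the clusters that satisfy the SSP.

(a) /ŋʒ/: profile 5-4 — violates.
(b) /zʃ/: profile 4-3 — violates.
(c) /dɫ/: profile 2-6 — obeys.
(d) /gʒ/: profile 2-4 — obeys.
(e) /fx/: profile 3-3 — violates.
(f) /lr/: profile 6-7 — obeys.
(g) /vk/: profile 4-1 — violates.
(h) /ʃzr/: profile 3-4-7 — obeys.

4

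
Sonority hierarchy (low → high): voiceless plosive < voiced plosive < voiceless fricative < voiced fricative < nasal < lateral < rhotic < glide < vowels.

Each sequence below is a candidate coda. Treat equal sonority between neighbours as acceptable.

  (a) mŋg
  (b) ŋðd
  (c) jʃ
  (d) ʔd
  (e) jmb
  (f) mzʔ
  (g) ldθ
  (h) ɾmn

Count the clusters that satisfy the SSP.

(a) 5-5-2 → obeys
(b) 5-4-2 → obeys
(c) 8-3 → obeys
(d) 1-2 → violates
(e) 8-5-2 → obeys
(f) 5-4-1 → obeys
(g) 6-2-3 → violates
(h) 7-5-5 → obeys

6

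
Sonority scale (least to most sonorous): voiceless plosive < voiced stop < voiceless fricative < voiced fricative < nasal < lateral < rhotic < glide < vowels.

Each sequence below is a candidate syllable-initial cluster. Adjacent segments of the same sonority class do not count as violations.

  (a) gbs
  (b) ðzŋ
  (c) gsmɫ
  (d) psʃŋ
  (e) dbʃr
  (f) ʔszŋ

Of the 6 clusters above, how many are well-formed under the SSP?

6

(a) 2-2-3 → obeys
(b) 4-4-5 → obeys
(c) 2-3-5-6 → obeys
(d) 1-3-3-5 → obeys
(e) 2-2-3-7 → obeys
(f) 1-3-4-5 → obeys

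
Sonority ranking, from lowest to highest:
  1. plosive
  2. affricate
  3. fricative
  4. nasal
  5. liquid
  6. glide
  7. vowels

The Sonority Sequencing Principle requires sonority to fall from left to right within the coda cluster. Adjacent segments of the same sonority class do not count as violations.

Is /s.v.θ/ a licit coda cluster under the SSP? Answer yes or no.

yes

/s/ is a fricative (sonority 3).
/v/ is a fricative (sonority 3).
/θ/ is a fricative (sonority 3).
The profile 3-3-3 is non-increasing (plateaus allowed), so the coda cluster satisfies the SSP.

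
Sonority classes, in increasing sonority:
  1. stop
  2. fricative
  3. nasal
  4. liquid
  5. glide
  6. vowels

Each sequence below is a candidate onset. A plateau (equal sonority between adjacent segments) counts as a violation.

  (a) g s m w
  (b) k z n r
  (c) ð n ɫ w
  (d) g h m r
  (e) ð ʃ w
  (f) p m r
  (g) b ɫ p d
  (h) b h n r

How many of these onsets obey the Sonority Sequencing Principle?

6

(a) sonority 1-2-3-5: well-formed.
(b) sonority 1-2-3-4: well-formed.
(c) sonority 2-3-4-5: well-formed.
(d) sonority 1-2-3-4: well-formed.
(e) sonority 2-2-5: ill-formed.
(f) sonority 1-3-4: well-formed.
(g) sonority 1-4-1-1: ill-formed.
(h) sonority 1-2-3-4: well-formed.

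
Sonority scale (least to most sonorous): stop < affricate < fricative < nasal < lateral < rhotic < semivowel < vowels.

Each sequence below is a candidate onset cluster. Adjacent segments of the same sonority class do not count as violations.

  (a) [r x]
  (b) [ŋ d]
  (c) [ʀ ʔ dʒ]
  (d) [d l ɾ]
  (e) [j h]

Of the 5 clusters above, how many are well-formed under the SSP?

(a) sonority 6-3: ill-formed.
(b) sonority 4-1: ill-formed.
(c) sonority 6-1-2: ill-formed.
(d) sonority 1-5-6: well-formed.
(e) sonority 7-3: ill-formed.

1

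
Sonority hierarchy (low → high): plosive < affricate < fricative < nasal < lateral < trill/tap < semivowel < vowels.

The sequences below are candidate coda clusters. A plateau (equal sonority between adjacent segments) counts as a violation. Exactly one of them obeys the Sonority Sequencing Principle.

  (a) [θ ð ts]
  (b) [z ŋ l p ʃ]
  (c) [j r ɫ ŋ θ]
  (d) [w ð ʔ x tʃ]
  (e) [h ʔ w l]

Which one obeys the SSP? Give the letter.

c

(a) [θ ð ts]: profile 3-3-2 — violates.
(b) [z ŋ l p ʃ]: profile 3-4-5-1-3 — violates.
(c) [j r ɫ ŋ θ]: profile 7-6-5-4-3 — obeys.
(d) [w ð ʔ x tʃ]: profile 7-3-1-3-2 — violates.
(e) [h ʔ w l]: profile 3-1-7-5 — violates.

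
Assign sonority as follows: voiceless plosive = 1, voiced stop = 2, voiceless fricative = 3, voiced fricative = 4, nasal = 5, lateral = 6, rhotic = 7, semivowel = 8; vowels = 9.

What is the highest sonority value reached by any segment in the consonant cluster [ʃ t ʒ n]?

5

/ʃ/ — voiceless fricative, sonority 3.
/t/ — voiceless plosive, sonority 1.
/ʒ/ — voiced fricative, sonority 4.
/n/ — nasal, sonority 5.
The maximum is 5.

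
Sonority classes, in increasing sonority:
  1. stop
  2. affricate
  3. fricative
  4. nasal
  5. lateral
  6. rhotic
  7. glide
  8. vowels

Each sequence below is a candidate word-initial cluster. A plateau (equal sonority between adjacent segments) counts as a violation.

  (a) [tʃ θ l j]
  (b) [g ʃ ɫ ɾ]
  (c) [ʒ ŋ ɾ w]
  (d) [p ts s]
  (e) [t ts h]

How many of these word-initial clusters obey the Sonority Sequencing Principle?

(a) 2-3-5-7 → obeys
(b) 1-3-5-6 → obeys
(c) 3-4-6-7 → obeys
(d) 1-2-3 → obeys
(e) 1-2-3 → obeys

5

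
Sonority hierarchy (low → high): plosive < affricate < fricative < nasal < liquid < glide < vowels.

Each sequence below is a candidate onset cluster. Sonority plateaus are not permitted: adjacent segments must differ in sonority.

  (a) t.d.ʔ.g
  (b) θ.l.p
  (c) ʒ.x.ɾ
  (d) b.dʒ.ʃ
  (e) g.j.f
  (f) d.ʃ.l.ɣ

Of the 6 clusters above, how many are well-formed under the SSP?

1

(a) sonority 1-1-1-1: ill-formed.
(b) sonority 3-5-1: ill-formed.
(c) sonority 3-3-5: ill-formed.
(d) sonority 1-2-3: well-formed.
(e) sonority 1-6-3: ill-formed.
(f) sonority 1-3-5-3: ill-formed.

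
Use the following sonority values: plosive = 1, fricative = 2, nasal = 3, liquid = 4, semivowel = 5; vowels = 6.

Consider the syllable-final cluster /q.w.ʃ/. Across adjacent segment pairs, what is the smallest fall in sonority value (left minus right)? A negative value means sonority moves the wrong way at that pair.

/q/: plosive = 1.
/w/: semivowel = 5.
/ʃ/: fricative = 2.
/q/→/w/: change -4.
/w/→/ʃ/: change +3.
Minimum = -4.

-4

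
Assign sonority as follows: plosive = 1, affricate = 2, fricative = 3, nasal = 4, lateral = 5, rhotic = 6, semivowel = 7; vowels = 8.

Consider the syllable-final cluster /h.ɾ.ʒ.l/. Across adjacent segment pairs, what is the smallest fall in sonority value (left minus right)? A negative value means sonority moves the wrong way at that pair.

-3

/h/ — fricative, sonority 3.
/ɾ/ — rhotic, sonority 6.
/ʒ/ — fricative, sonority 3.
/l/ — lateral, sonority 5.
/h/→/ɾ/: change -3.
/ɾ/→/ʒ/: change +3.
/ʒ/→/l/: change -2.
Minimum = -3.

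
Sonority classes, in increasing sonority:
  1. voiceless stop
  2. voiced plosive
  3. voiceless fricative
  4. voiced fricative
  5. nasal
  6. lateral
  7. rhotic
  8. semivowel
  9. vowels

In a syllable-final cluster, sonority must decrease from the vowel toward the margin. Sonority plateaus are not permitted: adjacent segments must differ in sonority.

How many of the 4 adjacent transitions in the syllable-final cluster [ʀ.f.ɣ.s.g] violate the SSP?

1

/ʀ/: rhotic = 7.
/f/: voiceless fricative = 3.
/ɣ/: voiced fricative = 4.
/s/: voiceless fricative = 3.
/g/: voiced plosive = 2.
/ʀ/→/f/: 7→3 (falls) — ok.
/f/→/ɣ/: 3→4 (does not fall) — violation.
/ɣ/→/s/: 4→3 (falls) — ok.
/s/→/g/: 3→2 (falls) — ok.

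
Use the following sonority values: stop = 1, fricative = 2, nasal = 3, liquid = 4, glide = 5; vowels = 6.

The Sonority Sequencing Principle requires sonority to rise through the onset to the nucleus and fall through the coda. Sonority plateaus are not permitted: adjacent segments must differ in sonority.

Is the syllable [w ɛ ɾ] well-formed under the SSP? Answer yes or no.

yes

Onset: /w/ is a glide (sonority 5); then the nucleus /ɛ/ (sonority 6).
Onset profile 5-6 — rises to the nucleus.
Coda: /ɾ/ is a liquid (sonority 4).
Coda profile 6-4 — falls from the nucleus.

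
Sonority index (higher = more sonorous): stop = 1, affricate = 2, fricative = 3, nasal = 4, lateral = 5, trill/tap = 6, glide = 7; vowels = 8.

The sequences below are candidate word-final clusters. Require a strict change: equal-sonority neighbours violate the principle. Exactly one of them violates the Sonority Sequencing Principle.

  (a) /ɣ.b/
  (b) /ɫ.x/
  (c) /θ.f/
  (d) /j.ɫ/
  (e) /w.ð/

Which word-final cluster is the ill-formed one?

c

(a) 3-1 → obeys
(b) 5-3 → obeys
(c) 3-3 → violates
(d) 7-5 → obeys
(e) 7-3 → obeys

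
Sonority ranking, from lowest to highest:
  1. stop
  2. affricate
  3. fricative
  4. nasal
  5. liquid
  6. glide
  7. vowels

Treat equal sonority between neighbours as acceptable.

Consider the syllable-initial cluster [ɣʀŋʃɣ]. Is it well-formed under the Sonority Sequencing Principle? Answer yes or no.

/ɣ/ is a fricative (sonority 3).
/ʀ/ is a liquid (sonority 5).
/ŋ/ is a nasal (sonority 4).
/ʃ/ is a fricative (sonority 3).
/ɣ/ is a fricative (sonority 3).
The profile is 3-5-4-3-3. Between /ʀ/ (5) and /ŋ/ (4) sonority does not rise, so the cluster violates the SSP.

no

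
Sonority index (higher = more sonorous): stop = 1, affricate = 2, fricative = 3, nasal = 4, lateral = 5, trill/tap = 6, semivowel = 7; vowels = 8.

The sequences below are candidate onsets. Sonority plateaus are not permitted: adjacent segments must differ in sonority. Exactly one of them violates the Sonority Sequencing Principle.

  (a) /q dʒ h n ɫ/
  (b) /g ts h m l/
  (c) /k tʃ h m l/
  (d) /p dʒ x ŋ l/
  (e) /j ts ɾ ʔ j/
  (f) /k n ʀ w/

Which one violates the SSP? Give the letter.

(a) sonority 1-2-3-4-5: well-formed.
(b) sonority 1-2-3-4-5: well-formed.
(c) sonority 1-2-3-4-5: well-formed.
(d) sonority 1-2-3-4-5: well-formed.
(e) sonority 7-2-6-1-7: ill-formed.
(f) sonority 1-4-6-7: well-formed.

e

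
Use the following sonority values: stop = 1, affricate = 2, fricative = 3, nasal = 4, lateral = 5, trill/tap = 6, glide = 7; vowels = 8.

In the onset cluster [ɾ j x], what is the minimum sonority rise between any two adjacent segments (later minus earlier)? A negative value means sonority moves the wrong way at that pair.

/ɾ/ — trill/tap, sonority 6.
/j/ — glide, sonority 7.
/x/ — fricative, sonority 3.
/ɾ/→/j/: change +1.
/j/→/x/: change -4.
Minimum = -4.

-4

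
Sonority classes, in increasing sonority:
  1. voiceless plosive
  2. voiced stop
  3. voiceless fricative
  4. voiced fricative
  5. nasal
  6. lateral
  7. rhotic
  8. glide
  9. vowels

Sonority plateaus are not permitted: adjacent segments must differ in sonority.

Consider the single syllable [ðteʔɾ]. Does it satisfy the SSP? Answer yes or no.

no

Onset: /ð/ is a voiced fricative (sonority 4), /t/ is a voiceless plosive (sonority 1); then the nucleus /e/ (sonority 9).
Onset profile 4-1-9 — does not strictly rise throughout.
Coda: /ʔ/ is a voiceless plosive (sonority 1), /ɾ/ is a rhotic (sonority 7).
Coda profile 9-1-7 — does not strictly fall throughout.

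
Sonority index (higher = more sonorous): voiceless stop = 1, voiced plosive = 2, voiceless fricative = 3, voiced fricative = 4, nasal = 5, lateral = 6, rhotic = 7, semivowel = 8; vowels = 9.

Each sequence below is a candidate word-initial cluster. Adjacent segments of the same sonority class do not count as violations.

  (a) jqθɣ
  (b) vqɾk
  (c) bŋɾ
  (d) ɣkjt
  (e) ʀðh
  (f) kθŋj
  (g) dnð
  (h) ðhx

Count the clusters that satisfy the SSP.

(a) 8-1-3-4 → violates
(b) 4-1-7-1 → violates
(c) 2-5-7 → obeys
(d) 4-1-8-1 → violates
(e) 7-4-3 → violates
(f) 1-3-5-8 → obeys
(g) 2-5-4 → violates
(h) 4-3-3 → violates

2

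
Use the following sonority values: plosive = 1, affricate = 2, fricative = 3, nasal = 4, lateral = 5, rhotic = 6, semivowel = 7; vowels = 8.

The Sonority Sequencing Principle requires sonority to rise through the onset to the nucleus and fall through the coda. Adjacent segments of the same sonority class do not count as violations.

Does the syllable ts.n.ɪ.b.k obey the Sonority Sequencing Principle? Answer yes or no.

Onset: /ts/ is an affricate (sonority 2), /n/ is a nasal (sonority 4); then the nucleus /ɪ/ (sonority 8).
Onset profile 2-4-8 — rises to the nucleus.
Coda: /b/ is a plosive (sonority 1), /k/ is a plosive (sonority 1).
Coda profile 8-1-1 — falls from the nucleus.

yes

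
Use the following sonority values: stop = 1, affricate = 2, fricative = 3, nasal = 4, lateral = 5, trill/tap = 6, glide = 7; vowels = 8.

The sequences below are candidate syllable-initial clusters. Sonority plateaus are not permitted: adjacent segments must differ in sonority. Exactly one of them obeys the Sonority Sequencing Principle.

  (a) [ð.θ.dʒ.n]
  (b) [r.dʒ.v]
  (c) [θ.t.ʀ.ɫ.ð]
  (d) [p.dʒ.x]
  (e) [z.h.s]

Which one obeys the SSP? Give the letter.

(a) sonority 3-3-2-4: ill-formed.
(b) sonority 6-2-3: ill-formed.
(c) sonority 3-1-6-5-3: ill-formed.
(d) sonority 1-2-3: well-formed.
(e) sonority 3-3-3: ill-formed.

d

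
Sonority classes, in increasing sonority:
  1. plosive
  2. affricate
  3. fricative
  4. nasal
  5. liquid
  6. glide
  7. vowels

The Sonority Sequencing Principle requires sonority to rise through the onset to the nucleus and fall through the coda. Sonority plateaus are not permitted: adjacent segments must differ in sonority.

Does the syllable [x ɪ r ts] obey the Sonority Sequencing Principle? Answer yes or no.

yes

Onset: /x/ is a fricative (sonority 3); then the nucleus /ɪ/ (sonority 7).
Onset profile 3-7 — rises to the nucleus.
Coda: /r/ is a liquid (sonority 5), /ts/ is an affricate (sonority 2).
Coda profile 7-5-2 — falls from the nucleus.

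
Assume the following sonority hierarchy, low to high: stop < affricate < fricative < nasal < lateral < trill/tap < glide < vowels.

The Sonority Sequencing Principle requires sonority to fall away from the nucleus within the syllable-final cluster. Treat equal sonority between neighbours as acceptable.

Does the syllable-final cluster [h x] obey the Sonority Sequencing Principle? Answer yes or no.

yes

/h/ is a fricative (sonority 3).
/x/ is a fricative (sonority 3).
The profile 3-3 is non-increasing (plateaus allowed), so the syllable-final cluster satisfies the SSP.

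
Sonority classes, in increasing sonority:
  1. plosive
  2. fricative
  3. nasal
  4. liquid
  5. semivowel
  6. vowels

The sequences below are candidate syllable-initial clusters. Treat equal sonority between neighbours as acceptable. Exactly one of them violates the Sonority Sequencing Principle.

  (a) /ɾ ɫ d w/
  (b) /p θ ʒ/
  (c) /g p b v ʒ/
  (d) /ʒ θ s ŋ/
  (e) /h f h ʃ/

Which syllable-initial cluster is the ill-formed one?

(a) sonority 4-4-1-5: ill-formed.
(b) sonority 1-2-2: well-formed.
(c) sonority 1-1-1-2-2: well-formed.
(d) sonority 2-2-2-3: well-formed.
(e) sonority 2-2-2-2: well-formed.

a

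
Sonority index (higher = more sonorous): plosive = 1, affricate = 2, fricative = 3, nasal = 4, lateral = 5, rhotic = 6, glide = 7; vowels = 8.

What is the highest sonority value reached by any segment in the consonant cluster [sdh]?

/s/: fricative = 3.
/d/: plosive = 1.
/h/: fricative = 3.
The maximum is 3.

3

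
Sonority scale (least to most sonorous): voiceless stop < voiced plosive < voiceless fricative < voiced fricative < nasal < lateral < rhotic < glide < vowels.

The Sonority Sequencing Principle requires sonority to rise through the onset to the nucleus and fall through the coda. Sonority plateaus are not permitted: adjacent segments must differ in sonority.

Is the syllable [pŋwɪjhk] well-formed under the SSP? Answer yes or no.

Onset: /p/ is a voiceless stop (sonority 1), /ŋ/ is a nasal (sonority 5), /w/ is a glide (sonority 8); then the nucleus /ɪ/ (sonority 9).
Onset profile 1-5-8-9 — rises to the nucleus.
Coda: /j/ is a glide (sonority 8), /h/ is a voiceless fricative (sonority 3), /k/ is a voiceless stop (sonority 1).
Coda profile 9-8-3-1 — falls from the nucleus.

yes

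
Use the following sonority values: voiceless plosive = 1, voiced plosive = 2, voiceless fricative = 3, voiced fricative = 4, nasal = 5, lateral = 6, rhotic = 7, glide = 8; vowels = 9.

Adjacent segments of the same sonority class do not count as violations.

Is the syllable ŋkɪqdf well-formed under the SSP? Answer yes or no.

Onset: /ŋ/ is a nasal (sonority 5), /k/ is a voiceless plosive (sonority 1); then the nucleus /ɪ/ (sonority 9).
Onset profile 5-1-9 — does not rise throughout.
Coda: /q/ is a voiceless plosive (sonority 1), /d/ is a voiced plosive (sonority 2), /f/ is a voiceless fricative (sonority 3).
Coda profile 9-1-2-3 — does not fall throughout.

no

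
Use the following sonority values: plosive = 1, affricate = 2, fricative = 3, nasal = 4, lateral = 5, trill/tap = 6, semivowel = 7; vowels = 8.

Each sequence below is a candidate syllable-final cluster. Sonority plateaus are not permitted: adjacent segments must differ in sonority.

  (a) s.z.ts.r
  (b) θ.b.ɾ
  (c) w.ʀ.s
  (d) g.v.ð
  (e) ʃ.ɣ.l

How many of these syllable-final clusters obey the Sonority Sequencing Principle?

(a) sonority 3-3-2-6: ill-formed.
(b) sonority 3-1-6: ill-formed.
(c) sonority 7-6-3: well-formed.
(d) sonority 1-3-3: ill-formed.
(e) sonority 3-3-5: ill-formed.

1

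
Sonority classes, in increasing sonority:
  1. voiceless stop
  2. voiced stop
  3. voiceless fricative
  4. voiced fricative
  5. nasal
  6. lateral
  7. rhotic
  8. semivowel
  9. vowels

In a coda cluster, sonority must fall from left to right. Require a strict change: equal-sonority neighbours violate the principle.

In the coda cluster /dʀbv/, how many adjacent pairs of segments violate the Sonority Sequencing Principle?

2

/d/ is a voiced stop (sonority 2).
/ʀ/ is a rhotic (sonority 7).
/b/ is a voiced stop (sonority 2).
/v/ is a voiced fricative (sonority 4).
/d/→/ʀ/: 2→7 (does not fall) — violation.
/ʀ/→/b/: 7→2 (falls) — ok.
/b/→/v/: 2→4 (does not fall) — violation.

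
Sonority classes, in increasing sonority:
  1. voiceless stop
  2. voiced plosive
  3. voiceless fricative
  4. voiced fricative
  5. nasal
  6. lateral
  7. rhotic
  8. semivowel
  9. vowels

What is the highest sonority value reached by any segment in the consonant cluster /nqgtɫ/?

/n/: nasal = 5.
/q/: voiceless stop = 1.
/g/: voiced plosive = 2.
/t/: voiceless stop = 1.
/ɫ/: lateral = 6.
The maximum is 6.

6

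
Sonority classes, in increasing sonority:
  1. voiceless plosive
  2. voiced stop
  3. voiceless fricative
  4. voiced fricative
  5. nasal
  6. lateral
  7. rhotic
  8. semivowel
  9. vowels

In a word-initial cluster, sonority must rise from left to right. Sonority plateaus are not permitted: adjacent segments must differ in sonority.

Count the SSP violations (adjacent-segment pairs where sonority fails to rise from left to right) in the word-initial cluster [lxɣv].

/l/ — lateral, sonority 6.
/x/ — voiceless fricative, sonority 3.
/ɣ/ — voiced fricative, sonority 4.
/v/ — voiced fricative, sonority 4.
/l/→/x/: 6→3 (does not rise) — violation.
/x/→/ɣ/: 3→4 (rises) — ok.
/ɣ/→/v/: 4→4 (plateau) — violation.

2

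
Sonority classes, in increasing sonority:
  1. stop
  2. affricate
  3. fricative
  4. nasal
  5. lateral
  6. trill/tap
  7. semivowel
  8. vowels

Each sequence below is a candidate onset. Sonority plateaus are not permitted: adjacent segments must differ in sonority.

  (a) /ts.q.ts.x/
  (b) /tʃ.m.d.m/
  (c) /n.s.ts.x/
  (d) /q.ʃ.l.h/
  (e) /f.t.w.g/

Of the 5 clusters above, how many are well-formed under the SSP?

0

(a) 2-1-2-3 → violates
(b) 2-4-1-4 → violates
(c) 4-3-2-3 → violates
(d) 1-3-5-3 → violates
(e) 3-1-7-1 → violates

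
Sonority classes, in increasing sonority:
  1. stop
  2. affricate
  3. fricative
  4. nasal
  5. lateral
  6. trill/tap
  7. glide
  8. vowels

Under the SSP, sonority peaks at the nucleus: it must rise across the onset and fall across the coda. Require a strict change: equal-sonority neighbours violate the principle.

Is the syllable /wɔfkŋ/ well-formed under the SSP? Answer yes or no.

no

Onset: /w/ is a glide (sonority 7); then the nucleus /ɔ/ (sonority 8).
Onset profile 7-8 — rises to the nucleus.
Coda: /f/ is a fricative (sonority 3), /k/ is a stop (sonority 1), /ŋ/ is a nasal (sonority 4).
Coda profile 8-3-1-4 — does not strictly fall throughout.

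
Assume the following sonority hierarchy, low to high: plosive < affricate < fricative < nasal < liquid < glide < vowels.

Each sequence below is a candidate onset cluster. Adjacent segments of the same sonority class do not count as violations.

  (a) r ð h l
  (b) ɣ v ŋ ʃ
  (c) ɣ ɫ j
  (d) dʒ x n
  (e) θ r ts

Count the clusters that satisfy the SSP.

(a) sonority 5-3-3-5: ill-formed.
(b) sonority 3-3-4-3: ill-formed.
(c) sonority 3-5-6: well-formed.
(d) sonority 2-3-4: well-formed.
(e) sonority 3-5-2: ill-formed.

2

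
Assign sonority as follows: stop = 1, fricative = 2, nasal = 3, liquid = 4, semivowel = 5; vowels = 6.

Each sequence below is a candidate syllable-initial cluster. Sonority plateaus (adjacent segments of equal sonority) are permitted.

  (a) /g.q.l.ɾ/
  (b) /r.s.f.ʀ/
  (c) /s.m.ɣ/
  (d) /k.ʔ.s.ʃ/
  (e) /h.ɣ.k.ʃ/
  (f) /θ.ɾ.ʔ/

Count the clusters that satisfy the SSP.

2

(a) sonority 1-1-4-4: well-formed.
(b) sonority 4-2-2-4: ill-formed.
(c) sonority 2-3-2: ill-formed.
(d) sonority 1-1-2-2: well-formed.
(e) sonority 2-2-1-2: ill-formed.
(f) sonority 2-4-1: ill-formed.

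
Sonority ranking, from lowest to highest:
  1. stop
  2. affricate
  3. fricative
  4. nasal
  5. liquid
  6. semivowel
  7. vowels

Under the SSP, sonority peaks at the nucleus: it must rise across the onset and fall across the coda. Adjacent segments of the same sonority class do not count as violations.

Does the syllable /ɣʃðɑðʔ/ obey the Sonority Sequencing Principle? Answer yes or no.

yes

Onset: /ɣ/ is a fricative (sonority 3), /ʃ/ is a fricative (sonority 3), /ð/ is a fricative (sonority 3); then the nucleus /ɑ/ (sonority 7).
Onset profile 3-3-3-7 — rises to the nucleus.
Coda: /ð/ is a fricative (sonority 3), /ʔ/ is a stop (sonority 1).
Coda profile 7-3-1 — falls from the nucleus.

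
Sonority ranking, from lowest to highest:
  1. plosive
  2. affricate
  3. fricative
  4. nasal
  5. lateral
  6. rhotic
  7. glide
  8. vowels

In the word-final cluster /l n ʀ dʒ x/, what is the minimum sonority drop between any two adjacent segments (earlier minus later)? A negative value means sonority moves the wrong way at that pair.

/l/ is a lateral (sonority 5).
/n/ is a nasal (sonority 4).
/ʀ/ is a rhotic (sonority 6).
/dʒ/ is an affricate (sonority 2).
/x/ is a fricative (sonority 3).
/l/→/n/: change +1.
/n/→/ʀ/: change -2.
/ʀ/→/dʒ/: change +4.
/dʒ/→/x/: change -1.
Minimum = -2.

-2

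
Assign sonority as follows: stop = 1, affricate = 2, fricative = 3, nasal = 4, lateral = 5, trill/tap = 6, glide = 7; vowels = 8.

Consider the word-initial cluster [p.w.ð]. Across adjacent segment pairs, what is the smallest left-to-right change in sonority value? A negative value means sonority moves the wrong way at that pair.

/p/: stop = 1.
/w/: glide = 7.
/ð/: fricative = 3.
/p/→/w/: change +6.
/w/→/ð/: change -4.
Minimum = -4.

-4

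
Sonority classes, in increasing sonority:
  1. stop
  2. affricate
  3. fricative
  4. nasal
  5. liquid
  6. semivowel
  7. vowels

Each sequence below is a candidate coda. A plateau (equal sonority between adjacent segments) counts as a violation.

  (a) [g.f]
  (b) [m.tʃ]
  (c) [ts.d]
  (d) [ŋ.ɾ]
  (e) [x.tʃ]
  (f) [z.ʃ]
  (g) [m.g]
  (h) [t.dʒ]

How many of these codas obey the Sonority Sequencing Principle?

4

(a) [g.f]: profile 1-3 — violates.
(b) [m.tʃ]: profile 4-2 — obeys.
(c) [ts.d]: profile 2-1 — obeys.
(d) [ŋ.ɾ]: profile 4-5 — violates.
(e) [x.tʃ]: profile 3-2 — obeys.
(f) [z.ʃ]: profile 3-3 — violates.
(g) [m.g]: profile 4-1 — obeys.
(h) [t.dʒ]: profile 1-2 — violates.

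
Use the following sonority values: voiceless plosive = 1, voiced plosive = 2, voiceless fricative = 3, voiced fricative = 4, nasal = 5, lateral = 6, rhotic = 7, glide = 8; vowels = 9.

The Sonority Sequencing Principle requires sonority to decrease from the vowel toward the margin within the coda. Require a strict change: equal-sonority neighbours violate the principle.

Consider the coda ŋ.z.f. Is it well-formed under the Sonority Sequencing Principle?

/ŋ/ — nasal, sonority 5.
/z/ — voiced fricative, sonority 4.
/f/ — voiceless fricative, sonority 3.
The profile 5-4-3 strictly falls, so the coda satisfies the SSP.

yes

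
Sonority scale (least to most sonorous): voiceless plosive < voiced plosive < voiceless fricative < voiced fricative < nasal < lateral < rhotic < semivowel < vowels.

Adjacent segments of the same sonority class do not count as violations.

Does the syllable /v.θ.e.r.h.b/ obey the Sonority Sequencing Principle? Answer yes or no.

no

Onset: /v/ is a voiced fricative (sonority 4), /θ/ is a voiceless fricative (sonority 3); then the nucleus /e/ (sonority 9).
Onset profile 4-3-9 — does not rise throughout.
Coda: /r/ is a rhotic (sonority 7), /h/ is a voiceless fricative (sonority 3), /b/ is a voiced plosive (sonority 2).
Coda profile 9-7-3-2 — falls from the nucleus.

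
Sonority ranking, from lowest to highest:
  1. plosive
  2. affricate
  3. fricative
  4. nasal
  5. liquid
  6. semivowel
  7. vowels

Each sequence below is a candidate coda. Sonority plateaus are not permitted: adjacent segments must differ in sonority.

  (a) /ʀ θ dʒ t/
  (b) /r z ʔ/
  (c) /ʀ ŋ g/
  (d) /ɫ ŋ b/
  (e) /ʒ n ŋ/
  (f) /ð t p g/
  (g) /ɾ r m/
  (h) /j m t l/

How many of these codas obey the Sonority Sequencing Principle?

4

(a) /ʀ θ dʒ t/: profile 5-3-2-1 — obeys.
(b) /r z ʔ/: profile 5-3-1 — obeys.
(c) /ʀ ŋ g/: profile 5-4-1 — obeys.
(d) /ɫ ŋ b/: profile 5-4-1 — obeys.
(e) /ʒ n ŋ/: profile 3-4-4 — violates.
(f) /ð t p g/: profile 3-1-1-1 — violates.
(g) /ɾ r m/: profile 5-5-4 — violates.
(h) /j m t l/: profile 6-4-1-5 — violates.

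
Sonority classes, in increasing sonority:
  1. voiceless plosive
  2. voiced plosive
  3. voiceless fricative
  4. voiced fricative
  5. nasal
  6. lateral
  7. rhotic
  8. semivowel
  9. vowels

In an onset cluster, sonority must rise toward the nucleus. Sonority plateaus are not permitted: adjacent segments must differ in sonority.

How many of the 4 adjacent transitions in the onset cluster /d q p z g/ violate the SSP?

/d/ is a voiced plosive (sonority 2).
/q/ is a voiceless plosive (sonority 1).
/p/ is a voiceless plosive (sonority 1).
/z/ is a voiced fricative (sonority 4).
/g/ is a voiced plosive (sonority 2).
/d/→/q/: 2→1 (does not rise) — violation.
/q/→/p/: 1→1 (plateau) — violation.
/p/→/z/: 1→4 (rises) — ok.
/z/→/g/: 4→2 (does not rise) — violation.

3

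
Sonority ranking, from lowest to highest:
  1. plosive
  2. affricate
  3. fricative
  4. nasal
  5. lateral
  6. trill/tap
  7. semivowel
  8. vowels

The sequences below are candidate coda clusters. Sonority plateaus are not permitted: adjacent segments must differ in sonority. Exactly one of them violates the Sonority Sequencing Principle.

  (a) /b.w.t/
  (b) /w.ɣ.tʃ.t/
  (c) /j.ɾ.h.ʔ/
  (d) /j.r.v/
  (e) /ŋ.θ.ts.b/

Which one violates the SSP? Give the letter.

a

(a) sonority 1-7-1: ill-formed.
(b) sonority 7-3-2-1: well-formed.
(c) sonority 7-6-3-1: well-formed.
(d) sonority 7-6-3: well-formed.
(e) sonority 4-3-2-1: well-formed.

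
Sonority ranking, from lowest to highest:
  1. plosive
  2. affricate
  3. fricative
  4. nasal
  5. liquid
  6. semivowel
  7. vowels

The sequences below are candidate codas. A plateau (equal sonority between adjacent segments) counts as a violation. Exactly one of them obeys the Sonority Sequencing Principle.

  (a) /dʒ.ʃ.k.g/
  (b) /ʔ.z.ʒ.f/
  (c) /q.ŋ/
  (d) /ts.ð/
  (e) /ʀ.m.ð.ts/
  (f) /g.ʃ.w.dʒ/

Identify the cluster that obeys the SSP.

(a) 2-3-1-1 → violates
(b) 1-3-3-3 → violates
(c) 1-4 → violates
(d) 2-3 → violates
(e) 5-4-3-2 → obeys
(f) 1-3-6-2 → violates

e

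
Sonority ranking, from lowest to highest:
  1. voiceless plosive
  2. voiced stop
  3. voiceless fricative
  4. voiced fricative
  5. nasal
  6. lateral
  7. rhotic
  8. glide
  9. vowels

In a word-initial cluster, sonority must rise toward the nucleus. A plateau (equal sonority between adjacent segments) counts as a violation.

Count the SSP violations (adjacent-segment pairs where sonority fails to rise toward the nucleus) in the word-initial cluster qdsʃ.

1

/q/ is a voiceless plosive (sonority 1).
/d/ is a voiced stop (sonority 2).
/s/ is a voiceless fricative (sonority 3).
/ʃ/ is a voiceless fricative (sonority 3).
/q/→/d/: 1→2 (rises) — ok.
/d/→/s/: 2→3 (rises) — ok.
/s/→/ʃ/: 3→3 (plateau) — violation.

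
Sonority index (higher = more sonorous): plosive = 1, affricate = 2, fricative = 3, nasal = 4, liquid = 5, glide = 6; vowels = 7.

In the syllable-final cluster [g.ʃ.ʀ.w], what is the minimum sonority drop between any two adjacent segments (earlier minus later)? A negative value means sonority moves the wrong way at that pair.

/g/ is a plosive (sonority 1).
/ʃ/ is a fricative (sonority 3).
/ʀ/ is a liquid (sonority 5).
/w/ is a glide (sonority 6).
/g/→/ʃ/: change -2.
/ʃ/→/ʀ/: change -2.
/ʀ/→/w/: change -1.
Minimum = -2.

-2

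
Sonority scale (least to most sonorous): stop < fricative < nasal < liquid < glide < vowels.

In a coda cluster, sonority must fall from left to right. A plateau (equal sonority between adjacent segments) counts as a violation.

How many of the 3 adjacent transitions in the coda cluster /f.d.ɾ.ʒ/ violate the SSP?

/f/ — fricative, sonority 2.
/d/ — stop, sonority 1.
/ɾ/ — liquid, sonority 4.
/ʒ/ — fricative, sonority 2.
/f/→/d/: 2→1 (falls) — ok.
/d/→/ɾ/: 1→4 (does not fall) — violation.
/ɾ/→/ʒ/: 4→2 (falls) — ok.

1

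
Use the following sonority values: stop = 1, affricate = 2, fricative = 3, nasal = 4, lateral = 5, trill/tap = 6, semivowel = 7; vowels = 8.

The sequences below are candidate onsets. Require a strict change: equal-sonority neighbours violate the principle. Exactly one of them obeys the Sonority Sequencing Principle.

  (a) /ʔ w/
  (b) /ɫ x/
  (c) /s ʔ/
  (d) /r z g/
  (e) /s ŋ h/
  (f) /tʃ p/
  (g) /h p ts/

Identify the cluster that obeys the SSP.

a

(a) /ʔ w/: profile 1-7 — obeys.
(b) /ɫ x/: profile 5-3 — violates.
(c) /s ʔ/: profile 3-1 — violates.
(d) /r z g/: profile 6-3-1 — violates.
(e) /s ŋ h/: profile 3-4-3 — violates.
(f) /tʃ p/: profile 2-1 — violates.
(g) /h p ts/: profile 3-1-2 — violates.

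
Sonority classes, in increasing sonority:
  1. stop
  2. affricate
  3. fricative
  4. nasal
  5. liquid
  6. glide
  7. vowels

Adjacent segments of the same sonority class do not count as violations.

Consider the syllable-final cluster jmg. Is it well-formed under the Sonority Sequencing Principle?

yes

/j/ is a glide (sonority 6).
/m/ is a nasal (sonority 4).
/g/ is a stop (sonority 1).
The profile 6-4-1 strictly falls, so the syllable-final cluster satisfies the SSP.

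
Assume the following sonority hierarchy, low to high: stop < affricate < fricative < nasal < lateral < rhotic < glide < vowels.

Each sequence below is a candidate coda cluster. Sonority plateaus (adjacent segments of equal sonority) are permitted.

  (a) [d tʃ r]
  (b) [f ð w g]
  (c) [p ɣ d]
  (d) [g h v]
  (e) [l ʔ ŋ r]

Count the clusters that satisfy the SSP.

0

(a) 1-2-6 → violates
(b) 3-3-7-1 → violates
(c) 1-3-1 → violates
(d) 1-3-3 → violates
(e) 5-1-4-6 → violates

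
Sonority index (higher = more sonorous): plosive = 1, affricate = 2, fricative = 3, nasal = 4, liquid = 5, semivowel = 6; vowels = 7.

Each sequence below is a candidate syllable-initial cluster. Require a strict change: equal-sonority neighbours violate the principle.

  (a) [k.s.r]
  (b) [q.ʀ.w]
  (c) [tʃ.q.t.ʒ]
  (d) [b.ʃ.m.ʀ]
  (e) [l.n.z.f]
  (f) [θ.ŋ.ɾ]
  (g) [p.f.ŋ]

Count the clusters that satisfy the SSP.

(a) sonority 1-3-5: well-formed.
(b) sonority 1-5-6: well-formed.
(c) sonority 2-1-1-3: ill-formed.
(d) sonority 1-3-4-5: well-formed.
(e) sonority 5-4-3-3: ill-formed.
(f) sonority 3-4-5: well-formed.
(g) sonority 1-3-4: well-formed.

5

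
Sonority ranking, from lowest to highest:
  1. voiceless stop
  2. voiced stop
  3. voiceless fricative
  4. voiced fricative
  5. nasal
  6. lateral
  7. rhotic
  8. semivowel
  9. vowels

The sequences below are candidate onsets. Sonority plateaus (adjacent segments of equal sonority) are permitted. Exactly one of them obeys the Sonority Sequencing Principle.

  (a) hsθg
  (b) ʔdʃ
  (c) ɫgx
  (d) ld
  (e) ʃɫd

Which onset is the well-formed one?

b

(a) 3-3-3-2 → violates
(b) 1-2-3 → obeys
(c) 6-2-3 → violates
(d) 6-2 → violates
(e) 3-6-2 → violates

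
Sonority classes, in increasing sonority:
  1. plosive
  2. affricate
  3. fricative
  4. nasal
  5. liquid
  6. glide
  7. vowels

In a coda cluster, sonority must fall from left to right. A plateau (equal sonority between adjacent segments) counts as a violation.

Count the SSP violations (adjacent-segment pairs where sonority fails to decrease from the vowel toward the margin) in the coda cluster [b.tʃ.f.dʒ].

2

/b/: plosive = 1.
/tʃ/: affricate = 2.
/f/: fricative = 3.
/dʒ/: affricate = 2.
/b/→/tʃ/: 1→2 (does not fall) — violation.
/tʃ/→/f/: 2→3 (does not fall) — violation.
/f/→/dʒ/: 3→2 (falls) — ok.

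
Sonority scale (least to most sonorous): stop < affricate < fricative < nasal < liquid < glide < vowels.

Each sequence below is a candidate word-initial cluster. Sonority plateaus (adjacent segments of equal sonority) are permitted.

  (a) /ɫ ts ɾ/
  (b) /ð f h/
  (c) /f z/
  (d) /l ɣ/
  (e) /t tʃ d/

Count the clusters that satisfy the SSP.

2

(a) 5-2-5 → violates
(b) 3-3-3 → obeys
(c) 3-3 → obeys
(d) 5-3 → violates
(e) 1-2-1 → violates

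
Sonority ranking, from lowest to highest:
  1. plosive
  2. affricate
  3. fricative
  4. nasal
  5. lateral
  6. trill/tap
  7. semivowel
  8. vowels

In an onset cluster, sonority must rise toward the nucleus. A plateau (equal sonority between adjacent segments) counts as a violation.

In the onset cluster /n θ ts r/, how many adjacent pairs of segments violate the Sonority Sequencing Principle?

/n/ is a nasal (sonority 4).
/θ/ is a fricative (sonority 3).
/ts/ is an affricate (sonority 2).
/r/ is a trill/tap (sonority 6).
/n/→/θ/: 4→3 (does not rise) — violation.
/θ/→/ts/: 3→2 (does not rise) — violation.
/ts/→/r/: 2→6 (rises) — ok.

2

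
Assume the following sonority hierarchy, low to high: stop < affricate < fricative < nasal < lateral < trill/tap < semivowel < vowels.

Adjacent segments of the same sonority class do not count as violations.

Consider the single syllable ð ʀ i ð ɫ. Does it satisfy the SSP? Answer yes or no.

no

Onset: /ð/ is a fricative (sonority 3), /ʀ/ is a trill/tap (sonority 6); then the nucleus /i/ (sonority 8).
Onset profile 3-6-8 — rises to the nucleus.
Coda: /ð/ is a fricative (sonority 3), /ɫ/ is a lateral (sonority 5).
Coda profile 8-3-5 — does not fall throughout.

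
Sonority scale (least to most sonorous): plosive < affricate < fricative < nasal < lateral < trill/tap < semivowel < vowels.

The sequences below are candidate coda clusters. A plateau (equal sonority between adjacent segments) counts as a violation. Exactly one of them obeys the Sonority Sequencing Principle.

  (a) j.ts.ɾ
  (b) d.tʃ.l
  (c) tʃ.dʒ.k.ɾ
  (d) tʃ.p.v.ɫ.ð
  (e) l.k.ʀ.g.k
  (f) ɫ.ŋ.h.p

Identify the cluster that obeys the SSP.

(a) j.ts.ɾ: profile 7-2-6 — violates.
(b) d.tʃ.l: profile 1-2-5 — violates.
(c) tʃ.dʒ.k.ɾ: profile 2-2-1-6 — violates.
(d) tʃ.p.v.ɫ.ð: profile 2-1-3-5-3 — violates.
(e) l.k.ʀ.g.k: profile 5-1-6-1-1 — violates.
(f) ɫ.ŋ.h.p: profile 5-4-3-1 — obeys.

f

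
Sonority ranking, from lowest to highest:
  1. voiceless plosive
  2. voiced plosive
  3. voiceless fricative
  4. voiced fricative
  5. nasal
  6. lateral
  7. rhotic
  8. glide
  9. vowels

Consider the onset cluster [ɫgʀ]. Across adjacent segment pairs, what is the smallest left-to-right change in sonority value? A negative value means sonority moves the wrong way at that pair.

/ɫ/ — lateral, sonority 6.
/g/ — voiced plosive, sonority 2.
/ʀ/ — rhotic, sonority 7.
/ɫ/→/g/: change -4.
/g/→/ʀ/: change +5.
Minimum = -4.

-4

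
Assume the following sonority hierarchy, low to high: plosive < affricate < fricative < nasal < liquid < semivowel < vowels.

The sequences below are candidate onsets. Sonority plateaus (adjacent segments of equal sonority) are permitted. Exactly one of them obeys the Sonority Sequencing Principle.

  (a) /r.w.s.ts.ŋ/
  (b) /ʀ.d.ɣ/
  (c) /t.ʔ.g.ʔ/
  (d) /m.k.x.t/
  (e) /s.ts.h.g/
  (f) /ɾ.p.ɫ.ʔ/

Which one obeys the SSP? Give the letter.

c

(a) sonority 5-6-3-2-4: ill-formed.
(b) sonority 5-1-3: ill-formed.
(c) sonority 1-1-1-1: well-formed.
(d) sonority 4-1-3-1: ill-formed.
(e) sonority 3-2-3-1: ill-formed.
(f) sonority 5-1-5-1: ill-formed.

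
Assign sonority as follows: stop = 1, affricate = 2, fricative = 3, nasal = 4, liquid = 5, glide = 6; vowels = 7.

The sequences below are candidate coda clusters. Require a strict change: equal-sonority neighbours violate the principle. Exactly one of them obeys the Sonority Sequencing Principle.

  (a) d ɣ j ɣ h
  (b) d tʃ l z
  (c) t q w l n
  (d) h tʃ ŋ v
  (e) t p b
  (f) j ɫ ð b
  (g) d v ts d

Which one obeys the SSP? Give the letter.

f

(a) sonority 1-3-6-3-3: ill-formed.
(b) sonority 1-2-5-3: ill-formed.
(c) sonority 1-1-6-5-4: ill-formed.
(d) sonority 3-2-4-3: ill-formed.
(e) sonority 1-1-1: ill-formed.
(f) sonority 6-5-3-1: well-formed.
(g) sonority 1-3-2-1: ill-formed.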